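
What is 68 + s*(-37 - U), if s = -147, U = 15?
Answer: 7712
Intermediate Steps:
68 + s*(-37 - U) = 68 - 147*(-37 - 1*15) = 68 - 147*(-37 - 15) = 68 - 147*(-52) = 68 + 7644 = 7712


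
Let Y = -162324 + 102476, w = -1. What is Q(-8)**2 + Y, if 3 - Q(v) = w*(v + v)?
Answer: -59679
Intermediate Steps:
Q(v) = 3 + 2*v (Q(v) = 3 - (-1)*(v + v) = 3 - (-1)*2*v = 3 - (-2)*v = 3 + 2*v)
Y = -59848
Q(-8)**2 + Y = (3 + 2*(-8))**2 - 59848 = (3 - 16)**2 - 59848 = (-13)**2 - 59848 = 169 - 59848 = -59679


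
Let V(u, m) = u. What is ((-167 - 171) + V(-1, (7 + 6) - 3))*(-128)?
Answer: 43392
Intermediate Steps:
((-167 - 171) + V(-1, (7 + 6) - 3))*(-128) = ((-167 - 171) - 1)*(-128) = (-338 - 1)*(-128) = -339*(-128) = 43392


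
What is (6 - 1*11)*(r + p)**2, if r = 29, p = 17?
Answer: -10580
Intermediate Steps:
(6 - 1*11)*(r + p)**2 = (6 - 1*11)*(29 + 17)**2 = (6 - 11)*46**2 = -5*2116 = -10580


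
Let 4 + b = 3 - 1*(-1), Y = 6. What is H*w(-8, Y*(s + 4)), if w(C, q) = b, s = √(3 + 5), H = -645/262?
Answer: 0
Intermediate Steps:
H = -645/262 (H = -645*1/262 = -645/262 ≈ -2.4618)
s = 2*√2 (s = √8 = 2*√2 ≈ 2.8284)
b = 0 (b = -4 + (3 - 1*(-1)) = -4 + (3 + 1) = -4 + 4 = 0)
w(C, q) = 0
H*w(-8, Y*(s + 4)) = -645/262*0 = 0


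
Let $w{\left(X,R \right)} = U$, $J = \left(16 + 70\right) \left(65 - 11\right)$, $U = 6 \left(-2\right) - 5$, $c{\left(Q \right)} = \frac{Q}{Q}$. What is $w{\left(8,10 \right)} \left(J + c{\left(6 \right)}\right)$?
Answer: $-78965$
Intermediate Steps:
$c{\left(Q \right)} = 1$
$U = -17$ ($U = -12 - 5 = -17$)
$J = 4644$ ($J = 86 \cdot 54 = 4644$)
$w{\left(X,R \right)} = -17$
$w{\left(8,10 \right)} \left(J + c{\left(6 \right)}\right) = - 17 \left(4644 + 1\right) = \left(-17\right) 4645 = -78965$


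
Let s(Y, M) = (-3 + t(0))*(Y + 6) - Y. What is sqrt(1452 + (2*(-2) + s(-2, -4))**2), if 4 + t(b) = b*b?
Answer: 28*sqrt(3) ≈ 48.497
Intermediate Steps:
t(b) = -4 + b**2 (t(b) = -4 + b*b = -4 + b**2)
s(Y, M) = -42 - 8*Y (s(Y, M) = (-3 + (-4 + 0**2))*(Y + 6) - Y = (-3 + (-4 + 0))*(6 + Y) - Y = (-3 - 4)*(6 + Y) - Y = -7*(6 + Y) - Y = (-42 - 7*Y) - Y = -42 - 8*Y)
sqrt(1452 + (2*(-2) + s(-2, -4))**2) = sqrt(1452 + (2*(-2) + (-42 - 8*(-2)))**2) = sqrt(1452 + (-4 + (-42 + 16))**2) = sqrt(1452 + (-4 - 26)**2) = sqrt(1452 + (-30)**2) = sqrt(1452 + 900) = sqrt(2352) = 28*sqrt(3)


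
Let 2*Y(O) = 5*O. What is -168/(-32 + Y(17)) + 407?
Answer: 391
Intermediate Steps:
Y(O) = 5*O/2 (Y(O) = (5*O)/2 = 5*O/2)
-168/(-32 + Y(17)) + 407 = -168/(-32 + (5/2)*17) + 407 = -168/(-32 + 85/2) + 407 = -168/21/2 + 407 = -168*2/21 + 407 = -16 + 407 = 391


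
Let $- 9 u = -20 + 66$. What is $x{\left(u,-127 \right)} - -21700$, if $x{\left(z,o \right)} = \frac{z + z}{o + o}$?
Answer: $\frac{24803146}{1143} \approx 21700.0$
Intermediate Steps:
$u = - \frac{46}{9}$ ($u = - \frac{-20 + 66}{9} = \left(- \frac{1}{9}\right) 46 = - \frac{46}{9} \approx -5.1111$)
$x{\left(z,o \right)} = \frac{z}{o}$ ($x{\left(z,o \right)} = \frac{2 z}{2 o} = 2 z \frac{1}{2 o} = \frac{z}{o}$)
$x{\left(u,-127 \right)} - -21700 = - \frac{46}{9 \left(-127\right)} - -21700 = \left(- \frac{46}{9}\right) \left(- \frac{1}{127}\right) + 21700 = \frac{46}{1143} + 21700 = \frac{24803146}{1143}$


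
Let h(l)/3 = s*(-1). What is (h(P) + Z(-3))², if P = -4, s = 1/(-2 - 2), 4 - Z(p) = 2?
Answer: 121/16 ≈ 7.5625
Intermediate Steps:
Z(p) = 2 (Z(p) = 4 - 1*2 = 4 - 2 = 2)
s = -¼ (s = 1/(-4) = -¼ ≈ -0.25000)
h(l) = ¾ (h(l) = 3*(-¼*(-1)) = 3*(¼) = ¾)
(h(P) + Z(-3))² = (¾ + 2)² = (11/4)² = 121/16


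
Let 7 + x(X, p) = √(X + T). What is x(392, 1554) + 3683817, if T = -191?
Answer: 3683810 + √201 ≈ 3.6838e+6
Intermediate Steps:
x(X, p) = -7 + √(-191 + X) (x(X, p) = -7 + √(X - 191) = -7 + √(-191 + X))
x(392, 1554) + 3683817 = (-7 + √(-191 + 392)) + 3683817 = (-7 + √201) + 3683817 = 3683810 + √201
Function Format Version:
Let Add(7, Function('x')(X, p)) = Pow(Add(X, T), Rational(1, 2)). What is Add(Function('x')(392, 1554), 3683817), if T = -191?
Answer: Add(3683810, Pow(201, Rational(1, 2))) ≈ 3.6838e+6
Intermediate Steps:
Function('x')(X, p) = Add(-7, Pow(Add(-191, X), Rational(1, 2))) (Function('x')(X, p) = Add(-7, Pow(Add(X, -191), Rational(1, 2))) = Add(-7, Pow(Add(-191, X), Rational(1, 2))))
Add(Function('x')(392, 1554), 3683817) = Add(Add(-7, Pow(Add(-191, 392), Rational(1, 2))), 3683817) = Add(Add(-7, Pow(201, Rational(1, 2))), 3683817) = Add(3683810, Pow(201, Rational(1, 2)))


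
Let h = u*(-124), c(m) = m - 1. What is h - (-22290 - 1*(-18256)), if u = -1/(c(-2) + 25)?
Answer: 44436/11 ≈ 4039.6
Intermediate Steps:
c(m) = -1 + m
u = -1/22 (u = -1/((-1 - 2) + 25) = -1/(-3 + 25) = -1/22 ≈ -0.045455)
h = 62/11 (h = -1/22*(-124) = 62/11 ≈ 5.6364)
h - (-22290 - 1*(-18256)) = 62/11 - (-22290 - 1*(-18256)) = 62/11 - (-22290 + 18256) = 62/11 - 1*(-4034) = 62/11 + 4034 = 44436/11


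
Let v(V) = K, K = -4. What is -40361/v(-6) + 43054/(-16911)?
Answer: 682372655/67644 ≈ 10088.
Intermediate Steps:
v(V) = -4
-40361/v(-6) + 43054/(-16911) = -40361/(-4) + 43054/(-16911) = -40361*(-1/4) + 43054*(-1/16911) = 40361/4 - 43054/16911 = 682372655/67644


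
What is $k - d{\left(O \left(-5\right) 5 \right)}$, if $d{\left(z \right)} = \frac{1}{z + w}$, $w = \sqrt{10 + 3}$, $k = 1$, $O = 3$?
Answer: $\frac{5687}{5612} + \frac{\sqrt{13}}{5612} \approx 1.014$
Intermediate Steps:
$w = \sqrt{13} \approx 3.6056$
$d{\left(z \right)} = \frac{1}{z + \sqrt{13}}$
$k - d{\left(O \left(-5\right) 5 \right)} = 1 - \frac{1}{3 \left(-5\right) 5 + \sqrt{13}} = 1 - \frac{1}{\left(-15\right) 5 + \sqrt{13}} = 1 - \frac{1}{-75 + \sqrt{13}}$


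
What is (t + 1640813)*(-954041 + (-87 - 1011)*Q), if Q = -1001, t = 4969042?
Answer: 958805736735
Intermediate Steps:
(t + 1640813)*(-954041 + (-87 - 1011)*Q) = (4969042 + 1640813)*(-954041 + (-87 - 1011)*(-1001)) = 6609855*(-954041 - 1098*(-1001)) = 6609855*(-954041 + 1099098) = 6609855*145057 = 958805736735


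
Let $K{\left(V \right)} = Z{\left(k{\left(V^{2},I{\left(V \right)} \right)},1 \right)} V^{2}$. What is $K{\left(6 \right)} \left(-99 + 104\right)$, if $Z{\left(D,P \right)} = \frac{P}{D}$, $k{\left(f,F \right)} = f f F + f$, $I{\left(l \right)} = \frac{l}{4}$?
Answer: $\frac{1}{11} \approx 0.090909$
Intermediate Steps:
$I{\left(l \right)} = \frac{l}{4}$ ($I{\left(l \right)} = l \frac{1}{4} = \frac{l}{4}$)
$k{\left(f,F \right)} = f + F f^{2}$ ($k{\left(f,F \right)} = f^{2} F + f = F f^{2} + f = f + F f^{2}$)
$K{\left(V \right)} = \frac{1}{1 + \frac{V^{3}}{4}}$ ($K{\left(V \right)} = 1 \frac{1}{V^{2} \left(1 + \frac{V}{4} V^{2}\right)} V^{2} = 1 \frac{1}{V^{2} \left(1 + \frac{V^{3}}{4}\right)} V^{2} = \frac{1}{V^{2} \left(1 + \frac{V^{3}}{4}\right)} V^{2} = \frac{1}{1 + \frac{V^{3}}{4}}$)
$K{\left(6 \right)} \left(-99 + 104\right) = \frac{4}{4 + 6^{3}} \left(-99 + 104\right) = \frac{4}{4 + 216} \cdot 5 = \frac{4}{220} \cdot 5 = 4 \cdot \frac{1}{220} \cdot 5 = \frac{1}{55} \cdot 5 = \frac{1}{11}$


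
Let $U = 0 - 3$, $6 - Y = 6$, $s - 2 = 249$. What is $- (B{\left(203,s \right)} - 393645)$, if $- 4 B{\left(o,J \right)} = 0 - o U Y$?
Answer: $393645$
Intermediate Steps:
$s = 251$ ($s = 2 + 249 = 251$)
$Y = 0$ ($Y = 6 - 6 = 0$)
$U = -3$
$B{\left(o,J \right)} = 0$ ($B{\left(o,J \right)} = - \frac{0 - o \left(-3\right) 0}{4} = - \frac{0 - - 3 o 0}{4} = - \frac{0 - 0}{4} = - \frac{0 + 0}{4} = \left(- \frac{1}{4}\right) 0 = 0$)
$- (B{\left(203,s \right)} - 393645) = - (0 - 393645) = \left(-1\right) \left(-393645\right) = 393645$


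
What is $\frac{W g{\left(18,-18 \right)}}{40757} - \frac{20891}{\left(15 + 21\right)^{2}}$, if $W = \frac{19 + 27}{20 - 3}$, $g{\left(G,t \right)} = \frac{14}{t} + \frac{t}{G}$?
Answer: $- \frac{14474832263}{897958224} \approx -16.12$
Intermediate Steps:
$W = \frac{46}{17} \approx 2.7059$
$\frac{W g{\left(18,-18 \right)}}{40757} - \frac{20891}{\left(15 + 21\right)^{2}} = \frac{\frac{46}{17} \left(\frac{14}{-18} - \frac{18}{18}\right)}{40757} - \frac{20891}{\left(15 + 21\right)^{2}} = \frac{46 \left(14 \left(- \frac{1}{18}\right) - 1\right)}{17} \cdot \frac{1}{40757} - \frac{20891}{36^{2}} = \frac{46 \left(- \frac{7}{9} - 1\right)}{17} \cdot \frac{1}{40757} - \frac{20891}{1296} = \frac{46}{17} \left(- \frac{16}{9}\right) \frac{1}{40757} - \frac{20891}{1296} = \left(- \frac{736}{153}\right) \frac{1}{40757} - \frac{20891}{1296} = - \frac{736}{6235821} - \frac{20891}{1296} = - \frac{14474832263}{897958224}$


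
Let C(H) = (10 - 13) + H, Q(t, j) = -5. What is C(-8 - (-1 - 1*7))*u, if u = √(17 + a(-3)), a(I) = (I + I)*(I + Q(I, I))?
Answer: -3*√65 ≈ -24.187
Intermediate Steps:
a(I) = 2*I*(-5 + I) (a(I) = (I + I)*(I - 5) = (2*I)*(-5 + I) = 2*I*(-5 + I))
C(H) = -3 + H
u = √65 (u = √(17 + 2*(-3)*(-5 - 3)) = √(17 + 2*(-3)*(-8)) = √(17 + 48) = √65 ≈ 8.0623)
C(-8 - (-1 - 1*7))*u = (-3 + (-8 - (-1 - 1*7)))*√65 = (-3 + (-8 - (-1 - 7)))*√65 = (-3 + (-8 - 1*(-8)))*√65 = (-3 + (-8 + 8))*√65 = (-3 + 0)*√65 = -3*√65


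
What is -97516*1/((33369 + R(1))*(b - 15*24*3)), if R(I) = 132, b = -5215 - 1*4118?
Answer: 97516/348845913 ≈ 0.00027954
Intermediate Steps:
b = -9333 (b = -5215 - 4118 = -9333)
-97516*1/((33369 + R(1))*(b - 15*24*3)) = -97516*1/((-9333 - 15*24*3)*(33369 + 132)) = -97516*1/(33501*(-9333 - 360*3)) = -97516*1/(33501*(-9333 - 1080)) = -97516/(33501*(-10413)) = -97516/(-348845913) = -97516*(-1/348845913) = 97516/348845913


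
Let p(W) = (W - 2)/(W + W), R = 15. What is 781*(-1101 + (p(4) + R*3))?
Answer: -3298163/4 ≈ -8.2454e+5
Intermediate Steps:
p(W) = (-2 + W)/(2*W) (p(W) = (-2 + W)/((2*W)) = (-2 + W)*(1/(2*W)) = (-2 + W)/(2*W))
781*(-1101 + (p(4) + R*3)) = 781*(-1101 + ((½)*(-2 + 4)/4 + 15*3)) = 781*(-1101 + ((½)*(¼)*2 + 45)) = 781*(-1101 + (¼ + 45)) = 781*(-1101 + 181/4) = 781*(-4223/4) = -3298163/4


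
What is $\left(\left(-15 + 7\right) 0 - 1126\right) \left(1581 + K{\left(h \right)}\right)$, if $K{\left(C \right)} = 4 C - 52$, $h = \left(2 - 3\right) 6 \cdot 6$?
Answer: $-1559510$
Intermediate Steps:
$h = -36$ ($h = \left(2 - 3\right) 6 \cdot 6 = \left(-1\right) 6 \cdot 6 = \left(-6\right) 6 = -36$)
$K{\left(C \right)} = -52 + 4 C$
$\left(\left(-15 + 7\right) 0 - 1126\right) \left(1581 + K{\left(h \right)}\right) = \left(\left(-15 + 7\right) 0 - 1126\right) \left(1581 + \left(-52 + 4 \left(-36\right)\right)\right) = \left(\left(-8\right) 0 - 1126\right) \left(1581 - 196\right) = \left(0 - 1126\right) \left(1581 - 196\right) = \left(-1126\right) 1385 = -1559510$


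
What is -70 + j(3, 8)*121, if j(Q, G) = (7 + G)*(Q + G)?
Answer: 19895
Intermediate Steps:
j(Q, G) = (7 + G)*(G + Q)
-70 + j(3, 8)*121 = -70 + (8² + 7*8 + 7*3 + 8*3)*121 = -70 + (64 + 56 + 21 + 24)*121 = -70 + 165*121 = -70 + 19965 = 19895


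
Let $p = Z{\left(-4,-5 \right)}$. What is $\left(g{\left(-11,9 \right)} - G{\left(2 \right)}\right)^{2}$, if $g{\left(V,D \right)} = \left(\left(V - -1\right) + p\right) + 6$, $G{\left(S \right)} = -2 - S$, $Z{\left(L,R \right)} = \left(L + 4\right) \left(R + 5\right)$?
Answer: $0$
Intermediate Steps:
$Z{\left(L,R \right)} = \left(4 + L\right) \left(5 + R\right)$
$p = 0$ ($p = 20 + 4 \left(-5\right) + 5 \left(-4\right) - -20 = 20 - 20 - 20 + 20 = 0$)
$g{\left(V,D \right)} = 7 + V$ ($g{\left(V,D \right)} = \left(\left(V - -1\right) + 0\right) + 6 = \left(\left(V + 1\right) + 0\right) + 6 = \left(\left(1 + V\right) + 0\right) + 6 = \left(1 + V\right) + 6 = 7 + V$)
$\left(g{\left(-11,9 \right)} - G{\left(2 \right)}\right)^{2} = \left(\left(7 - 11\right) - \left(-2 - 2\right)\right)^{2} = \left(-4 - \left(-2 - 2\right)\right)^{2} = \left(-4 - -4\right)^{2} = \left(-4 + 4\right)^{2} = 0^{2} = 0$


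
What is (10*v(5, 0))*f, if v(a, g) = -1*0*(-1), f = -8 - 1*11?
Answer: 0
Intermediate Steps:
f = -19 (f = -8 - 11 = -19)
v(a, g) = 0 (v(a, g) = 0*(-1) = 0)
(10*v(5, 0))*f = (10*0)*(-19) = 0*(-19) = 0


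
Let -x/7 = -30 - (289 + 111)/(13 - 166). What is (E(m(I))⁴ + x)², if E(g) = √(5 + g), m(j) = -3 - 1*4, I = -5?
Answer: 896523364/23409 ≈ 38298.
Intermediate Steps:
m(j) = -7 (m(j) = -3 - 4 = -7)
x = 29330/153 (x = -7*(-30 - (289 + 111)/(13 - 166)) = -7*(-30 - 400/(-153)) = -7*(-30 - 400*(-1)/153) = -7*(-30 - 1*(-400/153)) = -7*(-30 + 400/153) = -7*(-4190/153) = 29330/153 ≈ 191.70)
(E(m(I))⁴ + x)² = ((√(5 - 7))⁴ + 29330/153)² = ((√(-2))⁴ + 29330/153)² = ((I*√2)⁴ + 29330/153)² = (4 + 29330/153)² = (29942/153)² = 896523364/23409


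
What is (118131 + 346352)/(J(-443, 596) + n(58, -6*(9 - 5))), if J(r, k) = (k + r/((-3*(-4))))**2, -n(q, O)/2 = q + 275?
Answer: 66885552/44914777 ≈ 1.4892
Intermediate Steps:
n(q, O) = -550 - 2*q (n(q, O) = -2*(q + 275) = -2*(275 + q) = -550 - 2*q)
J(r, k) = (k + r/12)**2
(118131 + 346352)/(J(-443, 596) + n(58, -6*(9 - 5))) = (118131 + 346352)/((-443 + 12*596)**2/144 + (-550 - 2*58)) = 464483/((-443 + 7152)**2/144 + (-550 - 116)) = 464483/((1/144)*6709**2 - 666) = 464483/((1/144)*45010681 - 666) = 464483/(45010681/144 - 666) = 464483/(44914777/144) = 464483*(144/44914777) = 66885552/44914777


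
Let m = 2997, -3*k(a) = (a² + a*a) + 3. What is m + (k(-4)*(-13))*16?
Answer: 16271/3 ≈ 5423.7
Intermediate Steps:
k(a) = -1 - 2*a²/3 (k(a) = -((a² + a*a) + 3)/3 = -((a² + a²) + 3)/3 = -(2*a² + 3)/3 = -(3 + 2*a²)/3 = -1 - 2*a²/3)
m + (k(-4)*(-13))*16 = 2997 + ((-1 - ⅔*(-4)²)*(-13))*16 = 2997 + ((-1 - ⅔*16)*(-13))*16 = 2997 + ((-1 - 32/3)*(-13))*16 = 2997 - 35/3*(-13)*16 = 2997 + (455/3)*16 = 2997 + 7280/3 = 16271/3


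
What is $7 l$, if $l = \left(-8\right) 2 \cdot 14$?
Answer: $-1568$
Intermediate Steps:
$l = -224$ ($l = \left(-16\right) 14 = -224$)
$7 l = 7 \left(-224\right) = -1568$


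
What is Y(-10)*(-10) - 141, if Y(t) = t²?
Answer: -1141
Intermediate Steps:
Y(-10)*(-10) - 141 = (-10)²*(-10) - 141 = 100*(-10) - 141 = -1000 - 141 = -1141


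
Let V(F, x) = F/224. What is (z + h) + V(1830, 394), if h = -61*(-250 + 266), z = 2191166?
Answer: 245302195/112 ≈ 2.1902e+6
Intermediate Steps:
V(F, x) = F/224 (V(F, x) = F*(1/224) = F/224)
h = -976 (h = -61*16 = -976)
(z + h) + V(1830, 394) = (2191166 - 976) + (1/224)*1830 = 2190190 + 915/112 = 245302195/112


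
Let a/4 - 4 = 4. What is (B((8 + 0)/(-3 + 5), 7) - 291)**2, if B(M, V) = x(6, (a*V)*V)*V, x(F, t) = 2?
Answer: 76729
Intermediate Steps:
a = 32 (a = 16 + 4*4 = 16 + 16 = 32)
B(M, V) = 2*V
(B((8 + 0)/(-3 + 5), 7) - 291)**2 = (2*7 - 291)**2 = (14 - 291)**2 = (-277)**2 = 76729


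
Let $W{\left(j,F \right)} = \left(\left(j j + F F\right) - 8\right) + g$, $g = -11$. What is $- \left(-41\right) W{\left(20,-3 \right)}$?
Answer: $15990$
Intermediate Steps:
$W{\left(j,F \right)} = -19 + F^{2} + j^{2}$ ($W{\left(j,F \right)} = \left(\left(j j + F F\right) - 8\right) - 11 = \left(\left(j^{2} + F^{2}\right) - 8\right) - 11 = \left(\left(F^{2} + j^{2}\right) - 8\right) - 11 = \left(-8 + F^{2} + j^{2}\right) - 11 = -19 + F^{2} + j^{2}$)
$- \left(-41\right) W{\left(20,-3 \right)} = - \left(-41\right) \left(-19 + \left(-3\right)^{2} + 20^{2}\right) = - \left(-41\right) \left(-19 + 9 + 400\right) = - \left(-41\right) 390 = \left(-1\right) \left(-15990\right) = 15990$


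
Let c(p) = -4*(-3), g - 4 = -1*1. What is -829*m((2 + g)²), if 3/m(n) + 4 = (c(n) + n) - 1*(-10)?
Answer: -2487/43 ≈ -57.837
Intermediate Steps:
g = 3 (g = 4 - 1*1 = 4 - 1 = 3)
c(p) = 12
m(n) = 3/(18 + n) (m(n) = 3/(-4 + ((12 + n) - 1*(-10))) = 3/(-4 + ((12 + n) + 10)) = 3/(-4 + (22 + n)) = 3/(18 + n))
-829*m((2 + g)²) = -2487/(18 + (2 + 3)²) = -2487/(18 + 5²) = -2487/(18 + 25) = -2487/43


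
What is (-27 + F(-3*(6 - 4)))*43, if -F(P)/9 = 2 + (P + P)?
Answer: 2709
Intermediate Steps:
F(P) = -18 - 18*P (F(P) = -9*(2 + (P + P)) = -9*(2 + 2*P) = -18 - 18*P)
(-27 + F(-3*(6 - 4)))*43 = (-27 + (-18 - (-54)*(6 - 4)))*43 = (-27 + (-18 - (-54)*2))*43 = (-27 + (-18 - 18*(-6)))*43 = (-27 + (-18 + 108))*43 = (-27 + 90)*43 = 63*43 = 2709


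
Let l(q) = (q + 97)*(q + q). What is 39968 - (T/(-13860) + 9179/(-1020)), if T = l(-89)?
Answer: 9419356301/235620 ≈ 39977.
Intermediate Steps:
l(q) = 2*q*(97 + q) (l(q) = (97 + q)*(2*q) = 2*q*(97 + q))
T = -1424 (T = 2*(-89)*(97 - 89) = 2*(-89)*8 = -1424)
39968 - (T/(-13860) + 9179/(-1020)) = 39968 - (-1424/(-13860) + 9179/(-1020)) = 39968 - (-1424*(-1/13860) + 9179*(-1/1020)) = 39968 - (356/3465 - 9179/1020) = 39968 - 1*(-2096141/235620) = 39968 + 2096141/235620 = 9419356301/235620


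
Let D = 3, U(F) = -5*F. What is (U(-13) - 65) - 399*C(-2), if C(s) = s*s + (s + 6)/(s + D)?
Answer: -3192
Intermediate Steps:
C(s) = s**2 + (6 + s)/(3 + s) (C(s) = s*s + (s + 6)/(s + 3) = s**2 + (6 + s)/(3 + s))
(U(-13) - 65) - 399*C(-2) = (-5*(-13) - 65) - 399*(6 - 2 + (-2)**3 + 3*(-2)**2)/(3 - 2) = (65 - 65) - 399*(6 - 2 - 8 + 3*4)/1 = 0 - 399*(6 - 2 - 8 + 12) = 0 - 399*8 = 0 - 3192 = -3192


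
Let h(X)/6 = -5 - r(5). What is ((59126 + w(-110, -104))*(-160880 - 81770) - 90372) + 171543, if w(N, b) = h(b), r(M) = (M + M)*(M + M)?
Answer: -14193973229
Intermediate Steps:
r(M) = 4*M² (r(M) = (2*M)*(2*M) = 4*M²)
h(X) = -630 (h(X) = 6*(-5 - 4*5²) = 6*(-5 - 4*25) = 6*(-5 - 1*100) = 6*(-5 - 100) = 6*(-105) = -630)
w(N, b) = -630
((59126 + w(-110, -104))*(-160880 - 81770) - 90372) + 171543 = ((59126 - 630)*(-160880 - 81770) - 90372) + 171543 = (58496*(-242650) - 90372) + 171543 = (-14194054400 - 90372) + 171543 = -14194144772 + 171543 = -14193973229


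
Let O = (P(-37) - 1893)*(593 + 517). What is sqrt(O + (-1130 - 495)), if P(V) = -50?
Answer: I*sqrt(2158355) ≈ 1469.1*I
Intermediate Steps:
O = -2156730 (O = (-50 - 1893)*(593 + 517) = -1943*1110 = -2156730)
sqrt(O + (-1130 - 495)) = sqrt(-2156730 + (-1130 - 495)) = sqrt(-2156730 - 1625) = sqrt(-2158355) = I*sqrt(2158355)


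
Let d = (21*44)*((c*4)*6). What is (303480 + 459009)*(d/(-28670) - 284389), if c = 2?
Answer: -3108468255264099/14335 ≈ -2.1684e+11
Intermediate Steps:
d = 44352 (d = (21*44)*((2*4)*6) = 924*(8*6) = 924*48 = 44352)
(303480 + 459009)*(d/(-28670) - 284389) = (303480 + 459009)*(44352/(-28670) - 284389) = 762489*(44352*(-1/28670) - 284389) = 762489*(-22176/14335 - 284389) = 762489*(-4076738491/14335) = -3108468255264099/14335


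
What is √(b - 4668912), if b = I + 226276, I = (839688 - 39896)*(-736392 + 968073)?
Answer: 2*√46323041929 ≈ 4.3046e+5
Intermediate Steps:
I = 185296610352 (I = 799792*231681 = 185296610352)
b = 185296836628 (b = 185296610352 + 226276 = 185296836628)
√(b - 4668912) = √(185296836628 - 4668912) = √185292167716 = 2*√46323041929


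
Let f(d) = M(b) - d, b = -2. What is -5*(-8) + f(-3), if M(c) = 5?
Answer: 48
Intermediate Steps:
f(d) = 5 - d
-5*(-8) + f(-3) = -5*(-8) + (5 - 1*(-3)) = 40 + (5 + 3) = 40 + 8 = 48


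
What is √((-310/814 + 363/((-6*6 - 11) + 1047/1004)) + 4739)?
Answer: √1668361326508610338/18779387 ≈ 68.780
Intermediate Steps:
√((-310/814 + 363/((-6*6 - 11) + 1047/1004)) + 4739) = √((-310*1/814 + 363/((-36 - 11) + 1047*(1/1004))) + 4739) = √((-155/407 + 363/(-47 + 1047/1004)) + 4739) = √((-155/407 + 363/(-46141/1004)) + 4739) = √((-155/407 + 363*(-1004/46141)) + 4739) = √((-155/407 - 364452/46141) + 4739) = √(-155483819/18779387 + 4739) = √(88840031174/18779387) = √1668361326508610338/18779387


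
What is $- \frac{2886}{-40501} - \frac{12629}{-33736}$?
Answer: $\frac{608849225}{1366341736} \approx 0.44561$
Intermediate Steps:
$- \frac{2886}{-40501} - \frac{12629}{-33736} = \left(-2886\right) \left(- \frac{1}{40501}\right) - - \frac{12629}{33736} = \frac{2886}{40501} + \frac{12629}{33736} = \frac{608849225}{1366341736}$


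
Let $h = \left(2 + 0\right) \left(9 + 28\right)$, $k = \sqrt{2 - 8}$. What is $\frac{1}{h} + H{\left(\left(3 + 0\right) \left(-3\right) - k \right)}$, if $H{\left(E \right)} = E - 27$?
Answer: $- \frac{2663}{74} - i \sqrt{6} \approx -35.987 - 2.4495 i$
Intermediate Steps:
$k = i \sqrt{6}$ ($k = \sqrt{-6} = i \sqrt{6} \approx 2.4495 i$)
$h = 74$ ($h = 2 \cdot 37 = 74$)
$H{\left(E \right)} = -27 + E$
$\frac{1}{h} + H{\left(\left(3 + 0\right) \left(-3\right) - k \right)} = \frac{1}{74} - \left(27 + i \sqrt{6} - \left(3 + 0\right) \left(-3\right)\right) = \frac{1}{74} - \left(36 + i \sqrt{6}\right) = - \frac{2663}{74} - i \sqrt{6}$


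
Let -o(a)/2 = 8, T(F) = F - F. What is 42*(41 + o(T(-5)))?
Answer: 1050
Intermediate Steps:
T(F) = 0
o(a) = -16 (o(a) = -2*8 = -16)
42*(41 + o(T(-5))) = 42*(41 - 16) = 42*25 = 1050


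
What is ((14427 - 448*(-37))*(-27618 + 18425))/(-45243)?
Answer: 285010579/45243 ≈ 6299.5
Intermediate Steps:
((14427 - 448*(-37))*(-27618 + 18425))/(-45243) = ((14427 + 16576)*(-9193))*(-1/45243) = (31003*(-9193))*(-1/45243) = -285010579*(-1/45243) = 285010579/45243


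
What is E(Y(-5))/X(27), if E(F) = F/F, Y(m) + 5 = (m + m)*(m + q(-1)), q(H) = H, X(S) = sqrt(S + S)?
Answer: sqrt(6)/18 ≈ 0.13608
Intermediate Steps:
X(S) = sqrt(2)*sqrt(S) (X(S) = sqrt(2*S) = sqrt(2)*sqrt(S))
Y(m) = -5 + 2*m*(-1 + m) (Y(m) = -5 + (m + m)*(m - 1) = -5 + (2*m)*(-1 + m) = -5 + 2*m*(-1 + m))
E(F) = 1
E(Y(-5))/X(27) = 1/(sqrt(2)*sqrt(27)) = 1/(sqrt(2)*(3*sqrt(3))) = 1/(3*sqrt(6)) = 1*(sqrt(6)/18) = sqrt(6)/18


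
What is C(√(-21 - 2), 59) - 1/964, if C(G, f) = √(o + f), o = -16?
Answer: -1/964 + √43 ≈ 6.5564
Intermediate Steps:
C(G, f) = √(-16 + f)
C(√(-21 - 2), 59) - 1/964 = √(-16 + 59) - 1/964 = √43 - 1*1/964 = √43 - 1/964 = -1/964 + √43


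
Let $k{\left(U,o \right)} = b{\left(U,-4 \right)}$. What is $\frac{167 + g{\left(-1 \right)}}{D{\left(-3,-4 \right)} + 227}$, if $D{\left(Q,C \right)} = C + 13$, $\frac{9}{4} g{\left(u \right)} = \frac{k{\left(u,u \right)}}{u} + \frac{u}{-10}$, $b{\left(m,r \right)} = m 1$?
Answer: $\frac{7537}{10620} \approx 0.7097$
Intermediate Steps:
$b{\left(m,r \right)} = m$
$k{\left(U,o \right)} = U$
$g{\left(u \right)} = \frac{4}{9} - \frac{2 u}{45}$ ($g{\left(u \right)} = \frac{4 \left(\frac{u}{u} + \frac{u}{-10}\right)}{9} = \frac{4 \left(1 + u \left(- \frac{1}{10}\right)\right)}{9} = \frac{4 \left(1 - \frac{u}{10}\right)}{9} = \frac{4}{9} - \frac{2 u}{45}$)
$D{\left(Q,C \right)} = 13 + C$
$\frac{167 + g{\left(-1 \right)}}{D{\left(-3,-4 \right)} + 227} = \frac{167 + \left(\frac{4}{9} - - \frac{2}{45}\right)}{\left(13 - 4\right) + 227} = \frac{167 + \left(\frac{4}{9} + \frac{2}{45}\right)}{9 + 227} = \frac{167 + \frac{22}{45}}{236} = \frac{7537}{45} \cdot \frac{1}{236} = \frac{7537}{10620}$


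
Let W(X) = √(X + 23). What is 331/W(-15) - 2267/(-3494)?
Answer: 2267/3494 + 331*√2/4 ≈ 117.68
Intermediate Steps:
W(X) = √(23 + X)
331/W(-15) - 2267/(-3494) = 331/(√(23 - 15)) - 2267/(-3494) = 331/(√8) - 2267*(-1/3494) = 331/((2*√2)) + 2267/3494 = 331*(√2/4) + 2267/3494 = 331*√2/4 + 2267/3494 = 2267/3494 + 331*√2/4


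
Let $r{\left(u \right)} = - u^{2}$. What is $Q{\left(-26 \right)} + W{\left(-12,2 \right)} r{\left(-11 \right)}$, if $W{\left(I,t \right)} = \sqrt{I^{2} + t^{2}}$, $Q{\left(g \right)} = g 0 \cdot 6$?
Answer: $- 242 \sqrt{37} \approx -1472.0$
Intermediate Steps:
$Q{\left(g \right)} = 0$ ($Q{\left(g \right)} = 0 \cdot 6 = 0$)
$Q{\left(-26 \right)} + W{\left(-12,2 \right)} r{\left(-11 \right)} = 0 + \sqrt{\left(-12\right)^{2} + 2^{2}} \left(- \left(-11\right)^{2}\right) = 0 + \sqrt{144 + 4} \left(\left(-1\right) 121\right) = 0 + \sqrt{148} \left(-121\right) = 0 + 2 \sqrt{37} \left(-121\right) = 0 - 242 \sqrt{37} = - 242 \sqrt{37}$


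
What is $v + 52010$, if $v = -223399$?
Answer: $-171389$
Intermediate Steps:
$v + 52010 = -223399 + 52010 = -171389$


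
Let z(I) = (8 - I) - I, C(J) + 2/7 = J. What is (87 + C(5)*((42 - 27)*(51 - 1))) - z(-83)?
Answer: 24141/7 ≈ 3448.7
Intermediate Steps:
C(J) = -2/7 + J
z(I) = 8 - 2*I
(87 + C(5)*((42 - 27)*(51 - 1))) - z(-83) = (87 + (-2/7 + 5)*((42 - 27)*(51 - 1))) - (8 - 2*(-83)) = (87 + 33*(15*50)/7) - (8 + 166) = (87 + (33/7)*750) - 1*174 = (87 + 24750/7) - 174 = 25359/7 - 174 = 24141/7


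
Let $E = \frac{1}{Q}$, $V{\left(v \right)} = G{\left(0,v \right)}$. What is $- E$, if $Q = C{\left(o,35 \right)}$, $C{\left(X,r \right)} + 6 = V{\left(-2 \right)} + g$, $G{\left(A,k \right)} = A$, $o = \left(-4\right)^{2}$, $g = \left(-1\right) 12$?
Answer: $\frac{1}{18} \approx 0.055556$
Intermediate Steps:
$g = -12$
$o = 16$
$V{\left(v \right)} = 0$
$C{\left(X,r \right)} = -18$ ($C{\left(X,r \right)} = -6 + \left(0 - 12\right) = -6 - 12 = -18$)
$Q = -18$
$E = - \frac{1}{18}$ ($E = \frac{1}{-18} = - \frac{1}{18} \approx -0.055556$)
$- E = \left(-1\right) \left(- \frac{1}{18}\right) = \frac{1}{18}$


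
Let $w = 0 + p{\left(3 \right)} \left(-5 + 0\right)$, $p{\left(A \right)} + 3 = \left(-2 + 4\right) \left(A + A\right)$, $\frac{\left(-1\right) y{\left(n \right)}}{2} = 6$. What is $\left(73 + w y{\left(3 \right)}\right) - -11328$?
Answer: $11941$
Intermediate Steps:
$y{\left(n \right)} = -12$ ($y{\left(n \right)} = \left(-2\right) 6 = -12$)
$p{\left(A \right)} = -3 + 4 A$ ($p{\left(A \right)} = -3 + \left(-2 + 4\right) \left(A + A\right) = -3 + 2 \cdot 2 A = -3 + 4 A$)
$w = -45$ ($w = 0 + \left(-3 + 4 \cdot 3\right) \left(-5 + 0\right) = 0 + \left(-3 + 12\right) \left(-5\right) = 0 + 9 \left(-5\right) = 0 - 45 = -45$)
$\left(73 + w y{\left(3 \right)}\right) - -11328 = \left(73 - -540\right) - -11328 = \left(73 + 540\right) + 11328 = 613 + 11328 = 11941$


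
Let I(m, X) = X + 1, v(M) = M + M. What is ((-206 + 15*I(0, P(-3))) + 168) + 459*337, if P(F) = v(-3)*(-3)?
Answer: 154930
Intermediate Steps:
v(M) = 2*M
P(F) = 18 (P(F) = (2*(-3))*(-3) = -6*(-3) = 18)
I(m, X) = 1 + X
((-206 + 15*I(0, P(-3))) + 168) + 459*337 = ((-206 + 15*(1 + 18)) + 168) + 459*337 = ((-206 + 15*19) + 168) + 154683 = ((-206 + 285) + 168) + 154683 = (79 + 168) + 154683 = 247 + 154683 = 154930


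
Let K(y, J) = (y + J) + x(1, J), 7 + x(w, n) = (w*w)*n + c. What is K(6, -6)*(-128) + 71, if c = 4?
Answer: 1223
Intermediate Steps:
x(w, n) = -3 + n*w**2 (x(w, n) = -7 + ((w*w)*n + 4) = -7 + (w**2*n + 4) = -7 + (n*w**2 + 4) = -7 + (4 + n*w**2) = -3 + n*w**2)
K(y, J) = -3 + y + 2*J (K(y, J) = (y + J) + (-3 + J*1**2) = (J + y) + (-3 + J*1) = (J + y) + (-3 + J) = -3 + y + 2*J)
K(6, -6)*(-128) + 71 = (-3 + 6 + 2*(-6))*(-128) + 71 = (-3 + 6 - 12)*(-128) + 71 = -9*(-128) + 71 = 1152 + 71 = 1223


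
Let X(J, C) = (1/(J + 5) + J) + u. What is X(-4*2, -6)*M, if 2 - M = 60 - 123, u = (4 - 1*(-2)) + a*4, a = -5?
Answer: -4355/3 ≈ -1451.7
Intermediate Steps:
u = -14 (u = (4 - 1*(-2)) - 5*4 = (4 + 2) - 20 = 6 - 20 = -14)
X(J, C) = -14 + J + 1/(5 + J) (X(J, C) = (1/(J + 5) + J) - 14 = (1/(5 + J) + J) - 14 = (J + 1/(5 + J)) - 14 = -14 + J + 1/(5 + J))
M = 65 (M = 2 - (60 - 123) = 2 - 1*(-63) = 2 + 63 = 65)
X(-4*2, -6)*M = ((-69 + (-4*2)**2 - (-36)*2)/(5 - 4*2))*65 = ((-69 + (-8)**2 - 9*(-8))/(5 - 8))*65 = ((-69 + 64 + 72)/(-3))*65 = -1/3*67*65 = -67/3*65 = -4355/3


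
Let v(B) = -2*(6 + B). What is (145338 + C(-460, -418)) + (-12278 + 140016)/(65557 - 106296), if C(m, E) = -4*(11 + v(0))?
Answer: 5920960000/40739 ≈ 1.4534e+5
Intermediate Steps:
v(B) = -12 - 2*B
C(m, E) = 4 (C(m, E) = -4*(11 + (-12 - 2*0)) = -4*(11 + (-12 + 0)) = -4*(11 - 12) = -4*(-1) = 4)
(145338 + C(-460, -418)) + (-12278 + 140016)/(65557 - 106296) = (145338 + 4) + (-12278 + 140016)/(65557 - 106296) = 145342 + 127738/(-40739) = 145342 + 127738*(-1/40739) = 145342 - 127738/40739 = 5920960000/40739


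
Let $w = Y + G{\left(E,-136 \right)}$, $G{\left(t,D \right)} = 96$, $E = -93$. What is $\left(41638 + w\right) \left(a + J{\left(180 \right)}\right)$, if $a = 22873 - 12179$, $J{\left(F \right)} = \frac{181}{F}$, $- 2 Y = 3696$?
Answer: $\frac{38392289243}{90} \approx 4.2658 \cdot 10^{8}$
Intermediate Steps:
$Y = -1848$ ($Y = \left(- \frac{1}{2}\right) 3696 = -1848$)
$a = 10694$ ($a = 22873 - 12179 = 10694$)
$w = -1752$ ($w = -1848 + 96 = -1752$)
$\left(41638 + w\right) \left(a + J{\left(180 \right)}\right) = \left(41638 - 1752\right) \left(10694 + \frac{181}{180}\right) = 39886 \left(10694 + 181 \cdot \frac{1}{180}\right) = 39886 \left(10694 + \frac{181}{180}\right) = 39886 \cdot \frac{1925101}{180} = \frac{38392289243}{90}$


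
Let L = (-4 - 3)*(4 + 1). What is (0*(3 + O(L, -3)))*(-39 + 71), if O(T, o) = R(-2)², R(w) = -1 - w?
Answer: 0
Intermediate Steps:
L = -35 (L = -7*5 = -35)
O(T, o) = 1 (O(T, o) = (-1 - 1*(-2))² = (-1 + 2)² = 1² = 1)
(0*(3 + O(L, -3)))*(-39 + 71) = (0*(3 + 1))*(-39 + 71) = (0*4)*32 = 0*32 = 0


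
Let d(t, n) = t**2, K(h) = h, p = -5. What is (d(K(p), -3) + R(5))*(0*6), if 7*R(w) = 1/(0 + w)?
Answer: 0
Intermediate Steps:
R(w) = 1/(7*w) (R(w) = 1/(7*(0 + w)) = 1/(7*w))
(d(K(p), -3) + R(5))*(0*6) = ((-5)**2 + (1/7)/5)*(0*6) = (25 + (1/7)*(1/5))*0 = (25 + 1/35)*0 = (876/35)*0 = 0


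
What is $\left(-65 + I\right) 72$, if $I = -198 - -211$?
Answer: $-3744$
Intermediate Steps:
$I = 13$ ($I = -198 + 211 = 13$)
$\left(-65 + I\right) 72 = \left(-65 + 13\right) 72 = \left(-52\right) 72 = -3744$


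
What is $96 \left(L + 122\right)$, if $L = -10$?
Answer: $10752$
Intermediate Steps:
$96 \left(L + 122\right) = 96 \left(-10 + 122\right) = 96 \cdot 112 = 10752$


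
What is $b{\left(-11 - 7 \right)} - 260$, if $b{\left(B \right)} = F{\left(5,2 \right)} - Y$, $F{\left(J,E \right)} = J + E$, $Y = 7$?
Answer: $-260$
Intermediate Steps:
$F{\left(J,E \right)} = E + J$
$b{\left(B \right)} = 0$ ($b{\left(B \right)} = \left(2 + 5\right) - 7 = 7 - 7 = 0$)
$b{\left(-11 - 7 \right)} - 260 = 0 - 260 = -260$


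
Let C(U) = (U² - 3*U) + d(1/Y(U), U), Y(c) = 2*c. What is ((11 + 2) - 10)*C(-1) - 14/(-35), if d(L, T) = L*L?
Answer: 263/20 ≈ 13.150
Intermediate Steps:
d(L, T) = L²
C(U) = U² - 3*U + 1/(4*U²) (C(U) = (U² - 3*U) + (1/(2*U))² = (U² - 3*U) + 1/(4*U²) = U² - 3*U + 1/(4*U²))
((11 + 2) - 10)*C(-1) - 14/(-35) = ((11 + 2) - 10)*((-1)² - 3*(-1) + (¼)/(-1)²) - 14/(-35) = (13 - 10)*(1 + 3 + (¼)*1) - 14*(-1/35) = 3*(1 + 3 + ¼) + ⅖ = 3*(17/4) + ⅖ = 51/4 + ⅖ = 263/20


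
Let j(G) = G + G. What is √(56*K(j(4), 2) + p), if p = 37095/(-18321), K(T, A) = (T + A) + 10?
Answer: 5*√1667815593/6107 ≈ 33.436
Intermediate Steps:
j(G) = 2*G
K(T, A) = 10 + A + T (K(T, A) = (A + T) + 10 = 10 + A + T)
p = -12365/6107 (p = 37095*(-1/18321) = -12365/6107 ≈ -2.0247)
√(56*K(j(4), 2) + p) = √(56*(10 + 2 + 2*4) - 12365/6107) = √(56*(10 + 2 + 8) - 12365/6107) = √(56*20 - 12365/6107) = √(1120 - 12365/6107) = √(6827475/6107) = 5*√1667815593/6107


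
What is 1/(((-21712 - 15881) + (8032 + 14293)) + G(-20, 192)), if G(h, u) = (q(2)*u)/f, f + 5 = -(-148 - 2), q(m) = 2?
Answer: -145/2213476 ≈ -6.5508e-5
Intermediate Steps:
f = 145 (f = -5 - (-148 - 2) = -5 - 1*(-150) = -5 + 150 = 145)
G(h, u) = 2*u/145 (G(h, u) = (2*u)/145 = (2*u)*(1/145) = 2*u/145)
1/(((-21712 - 15881) + (8032 + 14293)) + G(-20, 192)) = 1/(((-21712 - 15881) + (8032 + 14293)) + (2/145)*192) = 1/((-37593 + 22325) + 384/145) = 1/(-15268 + 384/145) = 1/(-2213476/145) = -145/2213476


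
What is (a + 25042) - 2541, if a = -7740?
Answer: 14761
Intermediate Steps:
(a + 25042) - 2541 = (-7740 + 25042) - 2541 = 17302 - 2541 = 14761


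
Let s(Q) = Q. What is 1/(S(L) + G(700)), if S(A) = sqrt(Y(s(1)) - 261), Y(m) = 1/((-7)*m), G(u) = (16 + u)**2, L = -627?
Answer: 897148/459928305545 - I*sqrt(3199)/919856611090 ≈ 1.9506e-6 - 6.1487e-11*I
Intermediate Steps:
Y(m) = -1/(7*m)
S(A) = 2*I*sqrt(3199)/7 (S(A) = sqrt(-1/7/1 - 261) = sqrt(-1/7*1 - 261) = sqrt(-1/7 - 261) = sqrt(-1828/7) = 2*I*sqrt(3199)/7)
1/(S(L) + G(700)) = 1/(2*I*sqrt(3199)/7 + (16 + 700)**2) = 1/(2*I*sqrt(3199)/7 + 716**2) = 1/(2*I*sqrt(3199)/7 + 512656) = 1/(512656 + 2*I*sqrt(3199)/7)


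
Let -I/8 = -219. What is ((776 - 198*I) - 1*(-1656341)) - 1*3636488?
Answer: -2326267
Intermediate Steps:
I = 1752 (I = -8*(-219) = 1752)
((776 - 198*I) - 1*(-1656341)) - 1*3636488 = ((776 - 198*1752) - 1*(-1656341)) - 1*3636488 = ((776 - 346896) + 1656341) - 3636488 = (-346120 + 1656341) - 3636488 = 1310221 - 3636488 = -2326267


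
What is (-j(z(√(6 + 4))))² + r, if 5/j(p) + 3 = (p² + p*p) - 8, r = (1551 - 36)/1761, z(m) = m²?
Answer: 18053780/20968227 ≈ 0.86101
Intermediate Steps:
r = 505/587 (r = 1515*(1/1761) = 505/587 ≈ 0.86031)
j(p) = 5/(-11 + 2*p²) (j(p) = 5/(-3 + ((p² + p*p) - 8)) = 5/(-3 + ((p² + p²) - 8)) = 5/(-3 + (2*p² - 8)) = 5/(-3 + (-8 + 2*p²)) = 5/(-11 + 2*p²))
(-j(z(√(6 + 4))))² + r = (-5/(-11 + 2*((√(6 + 4))²)²))² + 505/587 = (-5/(-11 + 2*((√10)²)²))² + 505/587 = (-5/(-11 + 2*10²))² + 505/587 = (-5/(-11 + 2*100))² + 505/587 = (-5/(-11 + 200))² + 505/587 = (-5/189)² + 505/587 = 25/35721 + 505/587 = 18053780/20968227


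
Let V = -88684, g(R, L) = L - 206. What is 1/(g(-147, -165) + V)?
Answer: -1/89055 ≈ -1.1229e-5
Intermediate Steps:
g(R, L) = -206 + L
1/(g(-147, -165) + V) = 1/((-206 - 165) - 88684) = 1/(-371 - 88684) = 1/(-89055) = -1/89055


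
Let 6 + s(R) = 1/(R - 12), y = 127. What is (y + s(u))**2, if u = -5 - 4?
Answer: 6451600/441 ≈ 14629.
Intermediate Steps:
u = -9
s(R) = -6 + 1/(-12 + R) (s(R) = -6 + 1/(R - 12) = -6 + 1/(-12 + R))
(y + s(u))**2 = (127 + (73 - 6*(-9))/(-12 - 9))**2 = (127 + (73 + 54)/(-21))**2 = (127 - 1/21*127)**2 = (127 - 127/21)**2 = (2540/21)**2 = 6451600/441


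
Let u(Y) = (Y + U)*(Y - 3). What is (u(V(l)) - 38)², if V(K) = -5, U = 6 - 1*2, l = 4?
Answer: 900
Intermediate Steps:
U = 4 (U = 6 - 2 = 4)
u(Y) = (-3 + Y)*(4 + Y) (u(Y) = (Y + 4)*(Y - 3) = (4 + Y)*(-3 + Y) = (-3 + Y)*(4 + Y))
(u(V(l)) - 38)² = ((-12 - 5 + (-5)²) - 38)² = ((-12 - 5 + 25) - 38)² = (8 - 38)² = (-30)² = 900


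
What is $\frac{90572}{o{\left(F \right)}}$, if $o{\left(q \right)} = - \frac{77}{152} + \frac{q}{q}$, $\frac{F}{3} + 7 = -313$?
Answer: $\frac{13766944}{75} \approx 1.8356 \cdot 10^{5}$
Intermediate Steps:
$F = -960$ ($F = -21 + 3 \left(-313\right) = -21 - 939 = -960$)
$o{\left(q \right)} = \frac{75}{152}$ ($o{\left(q \right)} = \left(-77\right) \frac{1}{152} + 1 = - \frac{77}{152} + 1 = \frac{75}{152}$)
$\frac{90572}{o{\left(F \right)}} = \frac{90572}{\frac{75}{152}} = 90572 \cdot \frac{152}{75} = \frac{13766944}{75}$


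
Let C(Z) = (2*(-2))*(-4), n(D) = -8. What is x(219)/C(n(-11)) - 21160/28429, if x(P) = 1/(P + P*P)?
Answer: -16311792371/21915347520 ≈ -0.74431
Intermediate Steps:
C(Z) = 16 (C(Z) = -4*(-4) = 16)
x(P) = 1/(P + P**2)
x(219)/C(n(-11)) - 21160/28429 = (1/(219*(1 + 219)))/16 - 21160/28429 = ((1/219)/220)*(1/16) - 21160*1/28429 = ((1/219)*(1/220))*(1/16) - 21160/28429 = (1/48180)*(1/16) - 21160/28429 = 1/770880 - 21160/28429 = -16311792371/21915347520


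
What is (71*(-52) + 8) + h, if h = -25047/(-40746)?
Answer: -50027739/13582 ≈ -3683.4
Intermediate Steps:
h = 8349/13582 (h = -25047*(-1/40746) = 8349/13582 ≈ 0.61471)
(71*(-52) + 8) + h = (71*(-52) + 8) + 8349/13582 = (-3692 + 8) + 8349/13582 = -3684 + 8349/13582 = -50027739/13582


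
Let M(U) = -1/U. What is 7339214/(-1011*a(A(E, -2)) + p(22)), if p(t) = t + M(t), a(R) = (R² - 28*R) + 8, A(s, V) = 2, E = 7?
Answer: 161462708/979131 ≈ 164.90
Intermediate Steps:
a(R) = 8 + R² - 28*R
p(t) = t - 1/t
7339214/(-1011*a(A(E, -2)) + p(22)) = 7339214/(-1011*(8 + 2² - 28*2) + (22 - 1/22)) = 7339214/(-1011*(8 + 4 - 56) + (22 - 1*1/22)) = 7339214/(-1011*(-44) + (22 - 1/22)) = 7339214/(44484 + 483/22) = 7339214/(979131/22) = 7339214*(22/979131) = 161462708/979131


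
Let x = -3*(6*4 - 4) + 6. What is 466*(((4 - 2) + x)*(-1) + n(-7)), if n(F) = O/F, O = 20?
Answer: 160304/7 ≈ 22901.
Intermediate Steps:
x = -54 (x = -3*(24 - 4) + 6 = -3*20 + 6 = -60 + 6 = -54)
n(F) = 20/F
466*(((4 - 2) + x)*(-1) + n(-7)) = 466*(((4 - 2) - 54)*(-1) + 20/(-7)) = 466*((2 - 54)*(-1) + 20*(-1/7)) = 466*(-52*(-1) - 20/7) = 466*(52 - 20/7) = 466*(344/7) = 160304/7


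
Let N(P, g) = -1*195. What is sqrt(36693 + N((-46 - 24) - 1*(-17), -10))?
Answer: sqrt(36498) ≈ 191.04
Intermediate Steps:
N(P, g) = -195
sqrt(36693 + N((-46 - 24) - 1*(-17), -10)) = sqrt(36693 - 195) = sqrt(36498)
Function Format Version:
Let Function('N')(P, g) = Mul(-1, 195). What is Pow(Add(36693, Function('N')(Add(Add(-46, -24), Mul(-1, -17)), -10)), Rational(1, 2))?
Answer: Pow(36498, Rational(1, 2)) ≈ 191.04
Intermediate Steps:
Function('N')(P, g) = -195
Pow(Add(36693, Function('N')(Add(Add(-46, -24), Mul(-1, -17)), -10)), Rational(1, 2)) = Pow(Add(36693, -195), Rational(1, 2)) = Pow(36498, Rational(1, 2))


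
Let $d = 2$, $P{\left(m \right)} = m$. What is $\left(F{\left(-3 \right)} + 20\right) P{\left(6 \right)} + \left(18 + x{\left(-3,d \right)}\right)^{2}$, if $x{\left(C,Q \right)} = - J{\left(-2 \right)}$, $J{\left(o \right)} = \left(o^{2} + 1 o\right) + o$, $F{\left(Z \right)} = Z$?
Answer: $426$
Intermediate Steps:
$J{\left(o \right)} = o^{2} + 2 o$ ($J{\left(o \right)} = \left(o^{2} + o\right) + o = \left(o + o^{2}\right) + o = o^{2} + 2 o$)
$x{\left(C,Q \right)} = 0$ ($x{\left(C,Q \right)} = - \left(-2\right) \left(2 - 2\right) = - \left(-2\right) 0 = \left(-1\right) 0 = 0$)
$\left(F{\left(-3 \right)} + 20\right) P{\left(6 \right)} + \left(18 + x{\left(-3,d \right)}\right)^{2} = \left(-3 + 20\right) 6 + \left(18 + 0\right)^{2} = 17 \cdot 6 + 18^{2} = 102 + 324 = 426$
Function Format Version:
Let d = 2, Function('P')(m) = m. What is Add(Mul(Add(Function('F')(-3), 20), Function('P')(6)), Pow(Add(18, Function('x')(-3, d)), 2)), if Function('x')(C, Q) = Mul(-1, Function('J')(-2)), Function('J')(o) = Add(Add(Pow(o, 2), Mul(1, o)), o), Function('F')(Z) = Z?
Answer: 426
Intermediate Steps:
Function('J')(o) = Add(Pow(o, 2), Mul(2, o)) (Function('J')(o) = Add(Add(Pow(o, 2), o), o) = Add(Add(o, Pow(o, 2)), o) = Add(Pow(o, 2), Mul(2, o)))
Function('x')(C, Q) = 0 (Function('x')(C, Q) = Mul(-1, Mul(-2, Add(2, -2))) = Mul(-1, Mul(-2, 0)) = Mul(-1, 0) = 0)
Add(Mul(Add(Function('F')(-3), 20), Function('P')(6)), Pow(Add(18, Function('x')(-3, d)), 2)) = Add(Mul(Add(-3, 20), 6), Pow(Add(18, 0), 2)) = Add(Mul(17, 6), Pow(18, 2)) = Add(102, 324) = 426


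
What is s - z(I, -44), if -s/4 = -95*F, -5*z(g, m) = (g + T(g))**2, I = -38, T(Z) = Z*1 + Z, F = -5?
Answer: 3496/5 ≈ 699.20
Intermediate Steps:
T(Z) = 2*Z (T(Z) = Z + Z = 2*Z)
z(g, m) = -9*g**2/5 (z(g, m) = -(g + 2*g)**2/5 = -9*g**2/5)
s = -1900 (s = -(-380)*(-5) = -4*475 = -1900)
s - z(I, -44) = -1900 - (-9)*(-38)**2/5 = -1900 - (-9)*1444/5 = -1900 - 1*(-12996/5) = -1900 + 12996/5 = 3496/5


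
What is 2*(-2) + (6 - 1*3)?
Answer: -1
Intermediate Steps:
2*(-2) + (6 - 1*3) = -4 + (6 - 3) = -4 + 3 = -1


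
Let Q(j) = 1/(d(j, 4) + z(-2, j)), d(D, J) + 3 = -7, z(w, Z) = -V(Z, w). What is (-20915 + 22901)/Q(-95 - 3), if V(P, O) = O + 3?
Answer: -21846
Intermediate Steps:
V(P, O) = 3 + O
z(w, Z) = -3 - w (z(w, Z) = -(3 + w) = -3 - w)
d(D, J) = -10 (d(D, J) = -3 - 7 = -10)
Q(j) = -1/11 (Q(j) = 1/(-10 + (-3 - 1*(-2))) = 1/(-10 + (-3 + 2)) = 1/(-10 - 1) = 1/(-11) = -1/11)
(-20915 + 22901)/Q(-95 - 3) = (-20915 + 22901)/(-1/11) = 1986*(-11) = -21846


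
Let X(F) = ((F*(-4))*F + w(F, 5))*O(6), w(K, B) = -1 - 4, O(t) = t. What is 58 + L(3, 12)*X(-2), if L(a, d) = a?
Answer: -320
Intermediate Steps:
w(K, B) = -5
X(F) = -30 - 24*F² (X(F) = ((F*(-4))*F - 5)*6 = ((-4*F)*F - 5)*6 = (-4*F² - 5)*6 = (-5 - 4*F²)*6 = -30 - 24*F²)
58 + L(3, 12)*X(-2) = 58 + 3*(-30 - 24*(-2)²) = 58 + 3*(-30 - 24*4) = 58 + 3*(-30 - 96) = 58 + 3*(-126) = 58 - 378 = -320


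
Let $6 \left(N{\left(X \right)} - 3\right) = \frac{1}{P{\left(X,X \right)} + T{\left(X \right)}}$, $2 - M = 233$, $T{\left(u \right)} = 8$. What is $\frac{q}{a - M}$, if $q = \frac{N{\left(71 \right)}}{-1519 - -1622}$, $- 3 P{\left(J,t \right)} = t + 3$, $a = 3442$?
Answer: $\frac{299}{37831900} \approx 7.9034 \cdot 10^{-6}$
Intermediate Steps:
$M = -231$ ($M = 2 - 233 = -231$)
$P{\left(J,t \right)} = -1 - \frac{t}{3}$ ($P{\left(J,t \right)} = - \frac{t + 3}{3} = - \frac{3 + t}{3} = -1 - \frac{t}{3}$)
$N{\left(X \right)} = 3 + \frac{1}{6 \left(7 - \frac{X}{3}\right)}$ ($N{\left(X \right)} = 3 + \frac{1}{6 \left(\left(-1 - \frac{X}{3}\right) + 8\right)} = 3 + \frac{1}{6 \left(7 - \frac{X}{3}\right)}$)
$q = \frac{299}{10300}$ ($q = \frac{\frac{1}{2} \frac{1}{-21 + 71} \left(-127 + 6 \cdot 71\right)}{-1519 - -1622} = \frac{\frac{1}{2} \cdot \frac{1}{50} \left(-127 + 426\right)}{-1519 + 1622} = \frac{\frac{1}{2} \cdot \frac{1}{50} \cdot 299}{103} = \frac{299}{100} \cdot \frac{1}{103} = \frac{299}{10300} \approx 0.029029$)
$\frac{q}{a - M} = \frac{299}{10300 \left(3442 - -231\right)} = \frac{299}{10300 \left(3442 + 231\right)} = \frac{299}{10300 \cdot 3673} = \frac{299}{10300} \cdot \frac{1}{3673} = \frac{299}{37831900}$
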